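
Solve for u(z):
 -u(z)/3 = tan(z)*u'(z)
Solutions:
 u(z) = C1/sin(z)^(1/3)


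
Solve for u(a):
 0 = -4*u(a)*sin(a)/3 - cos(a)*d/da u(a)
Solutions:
 u(a) = C1*cos(a)^(4/3)


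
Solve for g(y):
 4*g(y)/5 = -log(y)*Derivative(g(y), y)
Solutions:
 g(y) = C1*exp(-4*li(y)/5)


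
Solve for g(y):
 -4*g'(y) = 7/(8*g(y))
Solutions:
 g(y) = -sqrt(C1 - 7*y)/4
 g(y) = sqrt(C1 - 7*y)/4


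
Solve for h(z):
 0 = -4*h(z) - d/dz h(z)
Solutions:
 h(z) = C1*exp(-4*z)


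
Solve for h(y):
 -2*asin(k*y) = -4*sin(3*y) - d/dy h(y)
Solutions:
 h(y) = C1 + 2*Piecewise((y*asin(k*y) + sqrt(-k^2*y^2 + 1)/k, Ne(k, 0)), (0, True)) + 4*cos(3*y)/3


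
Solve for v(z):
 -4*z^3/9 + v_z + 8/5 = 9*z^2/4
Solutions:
 v(z) = C1 + z^4/9 + 3*z^3/4 - 8*z/5


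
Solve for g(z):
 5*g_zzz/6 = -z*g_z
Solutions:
 g(z) = C1 + Integral(C2*airyai(-5^(2/3)*6^(1/3)*z/5) + C3*airybi(-5^(2/3)*6^(1/3)*z/5), z)


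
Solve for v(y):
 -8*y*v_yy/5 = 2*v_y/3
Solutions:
 v(y) = C1 + C2*y^(7/12)


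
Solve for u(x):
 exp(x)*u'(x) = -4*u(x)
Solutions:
 u(x) = C1*exp(4*exp(-x))


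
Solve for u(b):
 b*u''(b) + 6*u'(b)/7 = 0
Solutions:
 u(b) = C1 + C2*b^(1/7)


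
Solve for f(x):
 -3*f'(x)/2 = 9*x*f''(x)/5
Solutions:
 f(x) = C1 + C2*x^(1/6)


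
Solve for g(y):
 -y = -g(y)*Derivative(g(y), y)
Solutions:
 g(y) = -sqrt(C1 + y^2)
 g(y) = sqrt(C1 + y^2)


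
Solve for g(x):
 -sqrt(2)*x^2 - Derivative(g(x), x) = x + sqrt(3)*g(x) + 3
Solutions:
 g(x) = C1*exp(-sqrt(3)*x) - sqrt(6)*x^2/3 - sqrt(3)*x/3 + 2*sqrt(2)*x/3 - sqrt(3) - 2*sqrt(6)/9 + 1/3


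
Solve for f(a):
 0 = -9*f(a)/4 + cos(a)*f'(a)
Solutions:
 f(a) = C1*(sin(a) + 1)^(9/8)/(sin(a) - 1)^(9/8)


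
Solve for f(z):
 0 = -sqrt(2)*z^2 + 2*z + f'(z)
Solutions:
 f(z) = C1 + sqrt(2)*z^3/3 - z^2


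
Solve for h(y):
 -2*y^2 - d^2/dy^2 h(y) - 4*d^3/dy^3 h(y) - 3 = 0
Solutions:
 h(y) = C1 + C2*y + C3*exp(-y/4) - y^4/6 + 8*y^3/3 - 67*y^2/2


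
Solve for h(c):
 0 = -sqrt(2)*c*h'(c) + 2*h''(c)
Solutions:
 h(c) = C1 + C2*erfi(2^(1/4)*c/2)


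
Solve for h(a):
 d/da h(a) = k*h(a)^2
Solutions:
 h(a) = -1/(C1 + a*k)


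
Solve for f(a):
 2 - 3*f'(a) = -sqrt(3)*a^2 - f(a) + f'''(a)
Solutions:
 f(a) = C1*exp(2^(1/3)*a*(-2^(1/3)*(1 + sqrt(5))^(1/3) + 2/(1 + sqrt(5))^(1/3))/4)*sin(2^(1/3)*sqrt(3)*a*(2/(1 + sqrt(5))^(1/3) + 2^(1/3)*(1 + sqrt(5))^(1/3))/4) + C2*exp(2^(1/3)*a*(-2^(1/3)*(1 + sqrt(5))^(1/3) + 2/(1 + sqrt(5))^(1/3))/4)*cos(2^(1/3)*sqrt(3)*a*(2/(1 + sqrt(5))^(1/3) + 2^(1/3)*(1 + sqrt(5))^(1/3))/4) + C3*exp(2^(1/3)*a*(-1/(1 + sqrt(5))^(1/3) + 2^(1/3)*(1 + sqrt(5))^(1/3)/2)) - sqrt(3)*a^2 - 6*sqrt(3)*a - 18*sqrt(3) - 2


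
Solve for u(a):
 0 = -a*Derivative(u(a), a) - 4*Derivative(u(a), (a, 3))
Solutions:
 u(a) = C1 + Integral(C2*airyai(-2^(1/3)*a/2) + C3*airybi(-2^(1/3)*a/2), a)


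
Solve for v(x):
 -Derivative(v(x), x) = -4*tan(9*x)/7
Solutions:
 v(x) = C1 - 4*log(cos(9*x))/63


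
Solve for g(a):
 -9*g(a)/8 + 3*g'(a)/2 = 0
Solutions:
 g(a) = C1*exp(3*a/4)


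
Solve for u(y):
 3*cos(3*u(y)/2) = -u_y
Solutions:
 u(y) = -2*asin((C1 + exp(9*y))/(C1 - exp(9*y)))/3 + 2*pi/3
 u(y) = 2*asin((C1 + exp(9*y))/(C1 - exp(9*y)))/3


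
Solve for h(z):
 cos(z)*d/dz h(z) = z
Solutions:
 h(z) = C1 + Integral(z/cos(z), z)


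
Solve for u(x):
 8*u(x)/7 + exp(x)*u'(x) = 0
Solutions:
 u(x) = C1*exp(8*exp(-x)/7)


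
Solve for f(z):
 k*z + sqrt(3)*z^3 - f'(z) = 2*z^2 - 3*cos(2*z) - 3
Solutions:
 f(z) = C1 + k*z^2/2 + sqrt(3)*z^4/4 - 2*z^3/3 + 3*z + 3*sin(z)*cos(z)


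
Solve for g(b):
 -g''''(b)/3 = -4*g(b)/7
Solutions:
 g(b) = C1*exp(-sqrt(2)*3^(1/4)*7^(3/4)*b/7) + C2*exp(sqrt(2)*3^(1/4)*7^(3/4)*b/7) + C3*sin(sqrt(2)*3^(1/4)*7^(3/4)*b/7) + C4*cos(sqrt(2)*3^(1/4)*7^(3/4)*b/7)


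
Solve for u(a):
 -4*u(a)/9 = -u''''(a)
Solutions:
 u(a) = C1*exp(-sqrt(6)*a/3) + C2*exp(sqrt(6)*a/3) + C3*sin(sqrt(6)*a/3) + C4*cos(sqrt(6)*a/3)


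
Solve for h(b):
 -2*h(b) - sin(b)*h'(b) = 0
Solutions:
 h(b) = C1*(cos(b) + 1)/(cos(b) - 1)


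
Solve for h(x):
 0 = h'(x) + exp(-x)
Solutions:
 h(x) = C1 + exp(-x)


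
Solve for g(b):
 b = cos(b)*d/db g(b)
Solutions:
 g(b) = C1 + Integral(b/cos(b), b)


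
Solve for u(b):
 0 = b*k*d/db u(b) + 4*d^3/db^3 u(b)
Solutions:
 u(b) = C1 + Integral(C2*airyai(2^(1/3)*b*(-k)^(1/3)/2) + C3*airybi(2^(1/3)*b*(-k)^(1/3)/2), b)


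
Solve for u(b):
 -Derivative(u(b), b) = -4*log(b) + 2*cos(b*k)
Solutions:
 u(b) = C1 + 4*b*log(b) - 4*b - 2*Piecewise((sin(b*k)/k, Ne(k, 0)), (b, True))


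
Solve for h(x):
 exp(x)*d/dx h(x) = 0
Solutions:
 h(x) = C1


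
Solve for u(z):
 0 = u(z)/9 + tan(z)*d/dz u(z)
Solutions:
 u(z) = C1/sin(z)^(1/9)


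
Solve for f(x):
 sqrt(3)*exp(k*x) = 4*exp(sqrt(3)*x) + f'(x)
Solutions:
 f(x) = C1 - 4*sqrt(3)*exp(sqrt(3)*x)/3 + sqrt(3)*exp(k*x)/k


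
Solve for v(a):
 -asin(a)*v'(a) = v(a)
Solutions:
 v(a) = C1*exp(-Integral(1/asin(a), a))


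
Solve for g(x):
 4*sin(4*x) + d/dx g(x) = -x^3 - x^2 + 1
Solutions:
 g(x) = C1 - x^4/4 - x^3/3 + x + cos(4*x)


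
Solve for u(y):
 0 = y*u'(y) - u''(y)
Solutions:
 u(y) = C1 + C2*erfi(sqrt(2)*y/2)


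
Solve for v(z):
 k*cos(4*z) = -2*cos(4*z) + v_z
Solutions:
 v(z) = C1 + k*sin(4*z)/4 + sin(4*z)/2


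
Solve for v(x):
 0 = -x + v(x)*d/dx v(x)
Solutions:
 v(x) = -sqrt(C1 + x^2)
 v(x) = sqrt(C1 + x^2)


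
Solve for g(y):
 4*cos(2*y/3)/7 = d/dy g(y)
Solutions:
 g(y) = C1 + 6*sin(2*y/3)/7


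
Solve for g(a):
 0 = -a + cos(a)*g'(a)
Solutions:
 g(a) = C1 + Integral(a/cos(a), a)


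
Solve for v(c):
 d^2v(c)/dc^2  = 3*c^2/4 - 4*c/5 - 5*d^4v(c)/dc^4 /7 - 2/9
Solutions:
 v(c) = C1 + C2*c + C3*sin(sqrt(35)*c/5) + C4*cos(sqrt(35)*c/5) + c^4/16 - 2*c^3/15 - 163*c^2/252


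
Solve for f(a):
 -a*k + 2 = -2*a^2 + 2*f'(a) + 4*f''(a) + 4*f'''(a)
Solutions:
 f(a) = C1 + a^3/3 - a^2*k/4 - 2*a^2 + a*k + 5*a + (C2*sin(a/2) + C3*cos(a/2))*exp(-a/2)


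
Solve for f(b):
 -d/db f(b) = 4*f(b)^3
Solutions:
 f(b) = -sqrt(2)*sqrt(-1/(C1 - 4*b))/2
 f(b) = sqrt(2)*sqrt(-1/(C1 - 4*b))/2


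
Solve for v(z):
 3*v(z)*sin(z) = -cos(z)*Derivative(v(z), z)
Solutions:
 v(z) = C1*cos(z)^3


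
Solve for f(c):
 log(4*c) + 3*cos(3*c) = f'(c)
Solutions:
 f(c) = C1 + c*log(c) - c + 2*c*log(2) + sin(3*c)


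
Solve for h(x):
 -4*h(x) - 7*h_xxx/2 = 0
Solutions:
 h(x) = C3*exp(-2*7^(2/3)*x/7) + (C1*sin(sqrt(3)*7^(2/3)*x/7) + C2*cos(sqrt(3)*7^(2/3)*x/7))*exp(7^(2/3)*x/7)


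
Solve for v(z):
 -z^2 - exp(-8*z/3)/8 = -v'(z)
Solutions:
 v(z) = C1 + z^3/3 - 3*exp(-8*z/3)/64


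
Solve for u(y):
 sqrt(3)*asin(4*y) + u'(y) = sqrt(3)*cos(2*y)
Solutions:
 u(y) = C1 - sqrt(3)*(y*asin(4*y) + sqrt(1 - 16*y^2)/4) + sqrt(3)*sin(2*y)/2


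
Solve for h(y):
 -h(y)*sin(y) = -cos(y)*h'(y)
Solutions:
 h(y) = C1/cos(y)


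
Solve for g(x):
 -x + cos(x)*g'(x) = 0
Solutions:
 g(x) = C1 + Integral(x/cos(x), x)


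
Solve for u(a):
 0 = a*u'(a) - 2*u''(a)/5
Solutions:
 u(a) = C1 + C2*erfi(sqrt(5)*a/2)


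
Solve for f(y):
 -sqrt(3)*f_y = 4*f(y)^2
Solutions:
 f(y) = 3/(C1 + 4*sqrt(3)*y)


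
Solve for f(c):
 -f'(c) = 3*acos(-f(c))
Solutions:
 Integral(1/acos(-_y), (_y, f(c))) = C1 - 3*c


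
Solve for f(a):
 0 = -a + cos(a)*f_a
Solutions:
 f(a) = C1 + Integral(a/cos(a), a)


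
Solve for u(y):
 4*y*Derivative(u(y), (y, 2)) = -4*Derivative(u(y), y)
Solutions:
 u(y) = C1 + C2*log(y)


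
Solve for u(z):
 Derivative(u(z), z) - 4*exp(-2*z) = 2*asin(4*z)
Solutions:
 u(z) = C1 + 2*z*asin(4*z) + sqrt(1 - 16*z^2)/2 - 2*exp(-2*z)


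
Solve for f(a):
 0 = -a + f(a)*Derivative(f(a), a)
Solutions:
 f(a) = -sqrt(C1 + a^2)
 f(a) = sqrt(C1 + a^2)


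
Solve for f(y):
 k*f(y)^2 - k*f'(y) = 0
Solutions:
 f(y) = -1/(C1 + y)


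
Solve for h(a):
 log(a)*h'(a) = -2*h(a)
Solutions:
 h(a) = C1*exp(-2*li(a))


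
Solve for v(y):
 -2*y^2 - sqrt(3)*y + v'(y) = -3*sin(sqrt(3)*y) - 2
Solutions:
 v(y) = C1 + 2*y^3/3 + sqrt(3)*y^2/2 - 2*y + sqrt(3)*cos(sqrt(3)*y)


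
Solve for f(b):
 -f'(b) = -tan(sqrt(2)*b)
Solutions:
 f(b) = C1 - sqrt(2)*log(cos(sqrt(2)*b))/2


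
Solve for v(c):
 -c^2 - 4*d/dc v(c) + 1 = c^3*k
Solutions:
 v(c) = C1 - c^4*k/16 - c^3/12 + c/4


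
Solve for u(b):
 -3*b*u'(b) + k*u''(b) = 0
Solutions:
 u(b) = C1 + C2*erf(sqrt(6)*b*sqrt(-1/k)/2)/sqrt(-1/k)


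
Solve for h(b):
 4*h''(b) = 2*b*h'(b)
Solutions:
 h(b) = C1 + C2*erfi(b/2)


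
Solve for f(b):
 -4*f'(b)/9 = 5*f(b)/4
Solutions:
 f(b) = C1*exp(-45*b/16)


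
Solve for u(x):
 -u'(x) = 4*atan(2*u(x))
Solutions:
 Integral(1/atan(2*_y), (_y, u(x))) = C1 - 4*x


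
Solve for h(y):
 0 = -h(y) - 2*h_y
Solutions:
 h(y) = C1*exp(-y/2)


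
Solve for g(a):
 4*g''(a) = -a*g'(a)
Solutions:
 g(a) = C1 + C2*erf(sqrt(2)*a/4)


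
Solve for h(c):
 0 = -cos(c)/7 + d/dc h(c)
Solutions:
 h(c) = C1 + sin(c)/7


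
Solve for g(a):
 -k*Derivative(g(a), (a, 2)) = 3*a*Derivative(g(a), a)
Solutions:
 g(a) = C1 + C2*sqrt(k)*erf(sqrt(6)*a*sqrt(1/k)/2)


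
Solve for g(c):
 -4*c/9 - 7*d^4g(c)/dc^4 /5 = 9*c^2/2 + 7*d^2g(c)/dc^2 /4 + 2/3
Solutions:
 g(c) = C1 + C2*c + C3*sin(sqrt(5)*c/2) + C4*cos(sqrt(5)*c/2) - 3*c^4/14 - 8*c^3/189 + 28*c^2/15


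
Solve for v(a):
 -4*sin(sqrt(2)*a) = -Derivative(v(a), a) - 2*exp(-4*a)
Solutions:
 v(a) = C1 - 2*sqrt(2)*cos(sqrt(2)*a) + exp(-4*a)/2


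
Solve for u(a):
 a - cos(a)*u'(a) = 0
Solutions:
 u(a) = C1 + Integral(a/cos(a), a)


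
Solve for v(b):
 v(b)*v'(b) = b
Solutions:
 v(b) = -sqrt(C1 + b^2)
 v(b) = sqrt(C1 + b^2)


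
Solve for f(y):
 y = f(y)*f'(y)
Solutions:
 f(y) = -sqrt(C1 + y^2)
 f(y) = sqrt(C1 + y^2)


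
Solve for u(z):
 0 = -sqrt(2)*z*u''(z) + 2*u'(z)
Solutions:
 u(z) = C1 + C2*z^(1 + sqrt(2))


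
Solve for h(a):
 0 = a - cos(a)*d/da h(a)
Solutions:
 h(a) = C1 + Integral(a/cos(a), a)


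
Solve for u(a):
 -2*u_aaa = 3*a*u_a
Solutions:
 u(a) = C1 + Integral(C2*airyai(-2^(2/3)*3^(1/3)*a/2) + C3*airybi(-2^(2/3)*3^(1/3)*a/2), a)


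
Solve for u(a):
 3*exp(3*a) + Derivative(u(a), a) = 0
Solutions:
 u(a) = C1 - exp(3*a)


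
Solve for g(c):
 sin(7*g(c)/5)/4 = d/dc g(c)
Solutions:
 -c/4 + 5*log(cos(7*g(c)/5) - 1)/14 - 5*log(cos(7*g(c)/5) + 1)/14 = C1


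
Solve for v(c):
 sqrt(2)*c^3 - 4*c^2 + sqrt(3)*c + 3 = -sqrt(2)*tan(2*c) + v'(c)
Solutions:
 v(c) = C1 + sqrt(2)*c^4/4 - 4*c^3/3 + sqrt(3)*c^2/2 + 3*c - sqrt(2)*log(cos(2*c))/2


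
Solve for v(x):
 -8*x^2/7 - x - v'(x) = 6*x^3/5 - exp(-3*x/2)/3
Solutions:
 v(x) = C1 - 3*x^4/10 - 8*x^3/21 - x^2/2 - 2*exp(-3*x/2)/9


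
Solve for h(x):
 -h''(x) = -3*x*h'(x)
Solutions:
 h(x) = C1 + C2*erfi(sqrt(6)*x/2)


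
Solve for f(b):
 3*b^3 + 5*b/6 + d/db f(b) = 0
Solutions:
 f(b) = C1 - 3*b^4/4 - 5*b^2/12


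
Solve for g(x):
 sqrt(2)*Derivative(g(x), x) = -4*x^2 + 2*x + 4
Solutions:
 g(x) = C1 - 2*sqrt(2)*x^3/3 + sqrt(2)*x^2/2 + 2*sqrt(2)*x


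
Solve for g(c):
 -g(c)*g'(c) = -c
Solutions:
 g(c) = -sqrt(C1 + c^2)
 g(c) = sqrt(C1 + c^2)


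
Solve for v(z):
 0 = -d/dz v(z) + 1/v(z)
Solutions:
 v(z) = -sqrt(C1 + 2*z)
 v(z) = sqrt(C1 + 2*z)


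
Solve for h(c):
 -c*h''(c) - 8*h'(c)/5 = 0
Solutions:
 h(c) = C1 + C2/c^(3/5)


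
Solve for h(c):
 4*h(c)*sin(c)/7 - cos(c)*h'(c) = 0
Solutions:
 h(c) = C1/cos(c)^(4/7)


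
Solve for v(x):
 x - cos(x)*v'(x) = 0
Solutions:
 v(x) = C1 + Integral(x/cos(x), x)


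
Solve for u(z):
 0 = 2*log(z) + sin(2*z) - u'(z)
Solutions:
 u(z) = C1 + 2*z*log(z) - 2*z - cos(2*z)/2


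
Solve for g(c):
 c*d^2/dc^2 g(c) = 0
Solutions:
 g(c) = C1 + C2*c


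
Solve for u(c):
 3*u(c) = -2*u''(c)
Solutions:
 u(c) = C1*sin(sqrt(6)*c/2) + C2*cos(sqrt(6)*c/2)


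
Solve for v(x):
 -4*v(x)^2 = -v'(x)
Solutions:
 v(x) = -1/(C1 + 4*x)


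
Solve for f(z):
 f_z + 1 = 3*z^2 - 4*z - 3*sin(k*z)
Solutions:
 f(z) = C1 + z^3 - 2*z^2 - z + 3*cos(k*z)/k


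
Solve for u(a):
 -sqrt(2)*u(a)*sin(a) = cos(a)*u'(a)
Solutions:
 u(a) = C1*cos(a)^(sqrt(2))


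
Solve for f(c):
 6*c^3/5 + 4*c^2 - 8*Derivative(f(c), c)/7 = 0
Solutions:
 f(c) = C1 + 21*c^4/80 + 7*c^3/6


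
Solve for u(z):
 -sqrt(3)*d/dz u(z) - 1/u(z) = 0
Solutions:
 u(z) = -sqrt(C1 - 6*sqrt(3)*z)/3
 u(z) = sqrt(C1 - 6*sqrt(3)*z)/3


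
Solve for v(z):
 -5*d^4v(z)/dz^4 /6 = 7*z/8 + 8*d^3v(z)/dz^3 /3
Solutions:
 v(z) = C1 + C2*z + C3*z^2 + C4*exp(-16*z/5) - 7*z^4/512 + 35*z^3/2048


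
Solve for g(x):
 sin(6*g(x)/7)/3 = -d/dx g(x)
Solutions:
 x/3 + 7*log(cos(6*g(x)/7) - 1)/12 - 7*log(cos(6*g(x)/7) + 1)/12 = C1


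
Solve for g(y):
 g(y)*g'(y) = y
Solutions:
 g(y) = -sqrt(C1 + y^2)
 g(y) = sqrt(C1 + y^2)


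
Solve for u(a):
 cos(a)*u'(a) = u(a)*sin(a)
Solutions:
 u(a) = C1/cos(a)


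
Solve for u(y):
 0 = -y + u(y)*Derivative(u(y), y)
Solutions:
 u(y) = -sqrt(C1 + y^2)
 u(y) = sqrt(C1 + y^2)


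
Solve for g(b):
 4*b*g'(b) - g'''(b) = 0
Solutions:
 g(b) = C1 + Integral(C2*airyai(2^(2/3)*b) + C3*airybi(2^(2/3)*b), b)


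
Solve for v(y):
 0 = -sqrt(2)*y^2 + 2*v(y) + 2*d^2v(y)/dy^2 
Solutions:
 v(y) = C1*sin(y) + C2*cos(y) + sqrt(2)*y^2/2 - sqrt(2)


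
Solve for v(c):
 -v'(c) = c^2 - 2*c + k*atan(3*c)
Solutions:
 v(c) = C1 - c^3/3 + c^2 - k*(c*atan(3*c) - log(9*c^2 + 1)/6)


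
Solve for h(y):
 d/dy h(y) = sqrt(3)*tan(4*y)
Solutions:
 h(y) = C1 - sqrt(3)*log(cos(4*y))/4


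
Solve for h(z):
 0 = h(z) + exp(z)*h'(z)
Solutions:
 h(z) = C1*exp(exp(-z))


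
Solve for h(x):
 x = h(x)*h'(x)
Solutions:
 h(x) = -sqrt(C1 + x^2)
 h(x) = sqrt(C1 + x^2)


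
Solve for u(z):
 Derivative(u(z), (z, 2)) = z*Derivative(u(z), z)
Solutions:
 u(z) = C1 + C2*erfi(sqrt(2)*z/2)


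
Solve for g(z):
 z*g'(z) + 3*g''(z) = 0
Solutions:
 g(z) = C1 + C2*erf(sqrt(6)*z/6)


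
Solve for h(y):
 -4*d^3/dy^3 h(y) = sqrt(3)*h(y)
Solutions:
 h(y) = C3*exp(-2^(1/3)*3^(1/6)*y/2) + (C1*sin(2^(1/3)*3^(2/3)*y/4) + C2*cos(2^(1/3)*3^(2/3)*y/4))*exp(2^(1/3)*3^(1/6)*y/4)


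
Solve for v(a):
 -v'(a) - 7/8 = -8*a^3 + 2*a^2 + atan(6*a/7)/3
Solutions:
 v(a) = C1 + 2*a^4 - 2*a^3/3 - a*atan(6*a/7)/3 - 7*a/8 + 7*log(36*a^2 + 49)/36


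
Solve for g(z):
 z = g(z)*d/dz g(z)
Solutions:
 g(z) = -sqrt(C1 + z^2)
 g(z) = sqrt(C1 + z^2)


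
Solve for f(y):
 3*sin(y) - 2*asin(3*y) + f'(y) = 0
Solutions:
 f(y) = C1 + 2*y*asin(3*y) + 2*sqrt(1 - 9*y^2)/3 + 3*cos(y)


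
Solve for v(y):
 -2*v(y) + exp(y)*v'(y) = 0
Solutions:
 v(y) = C1*exp(-2*exp(-y))


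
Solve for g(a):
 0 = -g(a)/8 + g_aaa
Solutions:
 g(a) = C3*exp(a/2) + (C1*sin(sqrt(3)*a/4) + C2*cos(sqrt(3)*a/4))*exp(-a/4)


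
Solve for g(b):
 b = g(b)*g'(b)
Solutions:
 g(b) = -sqrt(C1 + b^2)
 g(b) = sqrt(C1 + b^2)


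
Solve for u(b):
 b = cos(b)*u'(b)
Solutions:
 u(b) = C1 + Integral(b/cos(b), b)


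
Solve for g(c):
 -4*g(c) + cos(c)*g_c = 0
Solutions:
 g(c) = C1*(sin(c)^2 + 2*sin(c) + 1)/(sin(c)^2 - 2*sin(c) + 1)


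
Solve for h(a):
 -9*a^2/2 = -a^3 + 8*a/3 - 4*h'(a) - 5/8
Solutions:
 h(a) = C1 - a^4/16 + 3*a^3/8 + a^2/3 - 5*a/32


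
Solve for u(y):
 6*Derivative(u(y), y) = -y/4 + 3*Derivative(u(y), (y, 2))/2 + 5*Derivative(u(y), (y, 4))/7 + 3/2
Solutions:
 u(y) = C1 + C2*exp(70^(1/3)*y*(-(60 + sqrt(3670))^(1/3) + 70^(1/3)/(60 + sqrt(3670))^(1/3))/20)*sin(sqrt(3)*70^(1/3)*y*(70^(1/3)/(60 + sqrt(3670))^(1/3) + (60 + sqrt(3670))^(1/3))/20) + C3*exp(70^(1/3)*y*(-(60 + sqrt(3670))^(1/3) + 70^(1/3)/(60 + sqrt(3670))^(1/3))/20)*cos(sqrt(3)*70^(1/3)*y*(70^(1/3)/(60 + sqrt(3670))^(1/3) + (60 + sqrt(3670))^(1/3))/20) + C4*exp(-70^(1/3)*y*(-(60 + sqrt(3670))^(1/3) + 70^(1/3)/(60 + sqrt(3670))^(1/3))/10) - y^2/48 + 23*y/96


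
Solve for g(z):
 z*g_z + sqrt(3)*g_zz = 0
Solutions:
 g(z) = C1 + C2*erf(sqrt(2)*3^(3/4)*z/6)


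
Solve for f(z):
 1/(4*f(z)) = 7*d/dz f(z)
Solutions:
 f(z) = -sqrt(C1 + 14*z)/14
 f(z) = sqrt(C1 + 14*z)/14


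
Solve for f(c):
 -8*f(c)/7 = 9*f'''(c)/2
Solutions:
 f(c) = C3*exp(-2*294^(1/3)*c/21) + (C1*sin(3^(5/6)*98^(1/3)*c/21) + C2*cos(3^(5/6)*98^(1/3)*c/21))*exp(294^(1/3)*c/21)


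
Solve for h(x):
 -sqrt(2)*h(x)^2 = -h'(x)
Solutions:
 h(x) = -1/(C1 + sqrt(2)*x)


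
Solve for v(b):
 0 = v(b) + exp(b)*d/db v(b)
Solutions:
 v(b) = C1*exp(exp(-b))


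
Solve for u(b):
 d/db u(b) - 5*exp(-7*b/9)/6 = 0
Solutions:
 u(b) = C1 - 15*exp(-7*b/9)/14


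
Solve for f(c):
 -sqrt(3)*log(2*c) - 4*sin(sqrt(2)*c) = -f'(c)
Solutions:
 f(c) = C1 + sqrt(3)*c*(log(c) - 1) + sqrt(3)*c*log(2) - 2*sqrt(2)*cos(sqrt(2)*c)


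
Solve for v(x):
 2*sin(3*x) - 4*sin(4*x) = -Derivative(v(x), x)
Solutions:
 v(x) = C1 + 2*cos(3*x)/3 - cos(4*x)


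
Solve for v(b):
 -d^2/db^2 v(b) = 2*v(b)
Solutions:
 v(b) = C1*sin(sqrt(2)*b) + C2*cos(sqrt(2)*b)


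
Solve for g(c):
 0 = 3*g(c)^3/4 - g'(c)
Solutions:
 g(c) = -sqrt(2)*sqrt(-1/(C1 + 3*c))
 g(c) = sqrt(2)*sqrt(-1/(C1 + 3*c))


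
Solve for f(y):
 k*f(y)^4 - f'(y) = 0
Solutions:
 f(y) = (-1/(C1 + 3*k*y))^(1/3)
 f(y) = (-1/(C1 + k*y))^(1/3)*(-3^(2/3) - 3*3^(1/6)*I)/6
 f(y) = (-1/(C1 + k*y))^(1/3)*(-3^(2/3) + 3*3^(1/6)*I)/6


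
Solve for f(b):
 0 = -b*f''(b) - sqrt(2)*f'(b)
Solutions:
 f(b) = C1 + C2*b^(1 - sqrt(2))


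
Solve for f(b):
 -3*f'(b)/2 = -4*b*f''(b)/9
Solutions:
 f(b) = C1 + C2*b^(35/8)


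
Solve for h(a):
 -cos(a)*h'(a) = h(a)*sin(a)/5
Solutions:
 h(a) = C1*cos(a)^(1/5)


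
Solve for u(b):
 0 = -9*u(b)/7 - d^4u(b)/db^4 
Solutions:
 u(b) = (C1*sin(sqrt(6)*7^(3/4)*b/14) + C2*cos(sqrt(6)*7^(3/4)*b/14))*exp(-sqrt(6)*7^(3/4)*b/14) + (C3*sin(sqrt(6)*7^(3/4)*b/14) + C4*cos(sqrt(6)*7^(3/4)*b/14))*exp(sqrt(6)*7^(3/4)*b/14)


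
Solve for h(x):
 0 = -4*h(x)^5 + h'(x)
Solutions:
 h(x) = -(-1/(C1 + 16*x))^(1/4)
 h(x) = (-1/(C1 + 16*x))^(1/4)
 h(x) = -I*(-1/(C1 + 16*x))^(1/4)
 h(x) = I*(-1/(C1 + 16*x))^(1/4)


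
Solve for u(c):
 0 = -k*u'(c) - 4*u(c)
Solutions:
 u(c) = C1*exp(-4*c/k)


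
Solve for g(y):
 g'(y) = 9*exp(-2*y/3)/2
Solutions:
 g(y) = C1 - 27*exp(-2*y/3)/4


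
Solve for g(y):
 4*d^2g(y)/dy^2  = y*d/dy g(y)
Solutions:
 g(y) = C1 + C2*erfi(sqrt(2)*y/4)


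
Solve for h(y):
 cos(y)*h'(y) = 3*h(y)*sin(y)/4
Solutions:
 h(y) = C1/cos(y)^(3/4)


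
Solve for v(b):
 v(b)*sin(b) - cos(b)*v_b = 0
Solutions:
 v(b) = C1/cos(b)


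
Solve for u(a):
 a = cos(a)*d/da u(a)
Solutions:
 u(a) = C1 + Integral(a/cos(a), a)


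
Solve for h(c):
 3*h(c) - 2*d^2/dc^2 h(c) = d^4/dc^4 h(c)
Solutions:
 h(c) = C1*exp(-c) + C2*exp(c) + C3*sin(sqrt(3)*c) + C4*cos(sqrt(3)*c)


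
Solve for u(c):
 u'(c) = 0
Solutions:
 u(c) = C1


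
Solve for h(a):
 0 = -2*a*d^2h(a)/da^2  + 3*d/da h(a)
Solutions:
 h(a) = C1 + C2*a^(5/2)


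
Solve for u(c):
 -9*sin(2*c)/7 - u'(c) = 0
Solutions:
 u(c) = C1 + 9*cos(2*c)/14


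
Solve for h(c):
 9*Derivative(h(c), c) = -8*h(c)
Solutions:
 h(c) = C1*exp(-8*c/9)


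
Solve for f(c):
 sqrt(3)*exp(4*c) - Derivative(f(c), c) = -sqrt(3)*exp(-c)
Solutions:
 f(c) = C1 + sqrt(3)*exp(4*c)/4 - sqrt(3)*exp(-c)


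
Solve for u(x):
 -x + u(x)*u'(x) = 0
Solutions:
 u(x) = -sqrt(C1 + x^2)
 u(x) = sqrt(C1 + x^2)


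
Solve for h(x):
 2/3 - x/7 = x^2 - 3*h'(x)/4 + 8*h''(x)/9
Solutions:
 h(x) = C1 + C2*exp(27*x/32) + 4*x^3/9 + 950*x^2/567 + 47192*x/15309


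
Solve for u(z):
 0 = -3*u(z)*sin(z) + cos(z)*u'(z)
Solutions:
 u(z) = C1/cos(z)^3


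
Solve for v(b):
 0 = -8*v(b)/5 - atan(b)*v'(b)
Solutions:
 v(b) = C1*exp(-8*Integral(1/atan(b), b)/5)


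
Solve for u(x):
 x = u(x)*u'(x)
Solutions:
 u(x) = -sqrt(C1 + x^2)
 u(x) = sqrt(C1 + x^2)


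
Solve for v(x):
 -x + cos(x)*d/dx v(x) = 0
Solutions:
 v(x) = C1 + Integral(x/cos(x), x)


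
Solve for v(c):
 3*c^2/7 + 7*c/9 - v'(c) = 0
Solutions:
 v(c) = C1 + c^3/7 + 7*c^2/18


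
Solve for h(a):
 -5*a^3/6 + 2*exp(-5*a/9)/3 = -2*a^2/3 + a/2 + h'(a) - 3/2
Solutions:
 h(a) = C1 - 5*a^4/24 + 2*a^3/9 - a^2/4 + 3*a/2 - 6*exp(-5*a/9)/5


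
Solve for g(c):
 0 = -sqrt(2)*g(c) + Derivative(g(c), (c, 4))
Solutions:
 g(c) = C1*exp(-2^(1/8)*c) + C2*exp(2^(1/8)*c) + C3*sin(2^(1/8)*c) + C4*cos(2^(1/8)*c)


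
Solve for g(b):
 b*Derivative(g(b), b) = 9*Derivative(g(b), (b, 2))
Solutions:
 g(b) = C1 + C2*erfi(sqrt(2)*b/6)


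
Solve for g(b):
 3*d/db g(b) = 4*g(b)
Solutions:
 g(b) = C1*exp(4*b/3)


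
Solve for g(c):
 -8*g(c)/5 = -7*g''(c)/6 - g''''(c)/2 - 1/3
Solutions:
 g(c) = C1*exp(-sqrt(30)*c*sqrt(-35 + sqrt(4105))/30) + C2*exp(sqrt(30)*c*sqrt(-35 + sqrt(4105))/30) + C3*sin(sqrt(30)*c*sqrt(35 + sqrt(4105))/30) + C4*cos(sqrt(30)*c*sqrt(35 + sqrt(4105))/30) + 5/24


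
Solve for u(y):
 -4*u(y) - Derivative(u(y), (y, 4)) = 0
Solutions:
 u(y) = (C1*sin(y) + C2*cos(y))*exp(-y) + (C3*sin(y) + C4*cos(y))*exp(y)


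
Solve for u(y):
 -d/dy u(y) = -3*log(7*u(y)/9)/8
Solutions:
 8*Integral(1/(-log(_y) - log(7) + 2*log(3)), (_y, u(y)))/3 = C1 - y


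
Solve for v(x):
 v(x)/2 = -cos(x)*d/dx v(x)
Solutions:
 v(x) = C1*(sin(x) - 1)^(1/4)/(sin(x) + 1)^(1/4)


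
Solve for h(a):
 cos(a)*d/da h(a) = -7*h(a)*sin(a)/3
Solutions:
 h(a) = C1*cos(a)^(7/3)


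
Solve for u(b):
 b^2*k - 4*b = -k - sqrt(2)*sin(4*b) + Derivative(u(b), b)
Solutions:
 u(b) = C1 + b^3*k/3 - 2*b^2 + b*k - sqrt(2)*cos(4*b)/4


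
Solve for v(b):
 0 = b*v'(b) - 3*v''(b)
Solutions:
 v(b) = C1 + C2*erfi(sqrt(6)*b/6)


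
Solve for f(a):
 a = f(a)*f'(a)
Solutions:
 f(a) = -sqrt(C1 + a^2)
 f(a) = sqrt(C1 + a^2)


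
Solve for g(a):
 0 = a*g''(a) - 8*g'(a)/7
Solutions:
 g(a) = C1 + C2*a^(15/7)


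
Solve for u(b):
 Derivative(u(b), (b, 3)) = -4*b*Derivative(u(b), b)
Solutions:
 u(b) = C1 + Integral(C2*airyai(-2^(2/3)*b) + C3*airybi(-2^(2/3)*b), b)


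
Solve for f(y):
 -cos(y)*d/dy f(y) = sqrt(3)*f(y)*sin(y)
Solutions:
 f(y) = C1*cos(y)^(sqrt(3))


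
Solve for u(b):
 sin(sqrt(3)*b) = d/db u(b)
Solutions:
 u(b) = C1 - sqrt(3)*cos(sqrt(3)*b)/3


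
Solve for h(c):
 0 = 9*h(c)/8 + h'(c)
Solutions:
 h(c) = C1*exp(-9*c/8)


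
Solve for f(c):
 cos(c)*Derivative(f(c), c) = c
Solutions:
 f(c) = C1 + Integral(c/cos(c), c)


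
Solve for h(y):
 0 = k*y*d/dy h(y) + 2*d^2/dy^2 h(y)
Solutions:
 h(y) = Piecewise((-sqrt(pi)*C1*erf(sqrt(k)*y/2)/sqrt(k) - C2, (k > 0) | (k < 0)), (-C1*y - C2, True))


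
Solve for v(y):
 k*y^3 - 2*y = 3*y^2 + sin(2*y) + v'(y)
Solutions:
 v(y) = C1 + k*y^4/4 - y^3 - y^2 + cos(2*y)/2


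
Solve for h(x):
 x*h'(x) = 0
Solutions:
 h(x) = C1


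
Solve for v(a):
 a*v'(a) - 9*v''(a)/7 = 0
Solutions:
 v(a) = C1 + C2*erfi(sqrt(14)*a/6)


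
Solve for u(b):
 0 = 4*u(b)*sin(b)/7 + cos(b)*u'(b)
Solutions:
 u(b) = C1*cos(b)^(4/7)


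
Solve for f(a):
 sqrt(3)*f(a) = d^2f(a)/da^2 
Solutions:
 f(a) = C1*exp(-3^(1/4)*a) + C2*exp(3^(1/4)*a)


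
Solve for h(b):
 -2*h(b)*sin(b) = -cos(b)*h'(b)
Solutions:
 h(b) = C1/cos(b)^2


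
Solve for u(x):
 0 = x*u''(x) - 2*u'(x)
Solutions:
 u(x) = C1 + C2*x^3


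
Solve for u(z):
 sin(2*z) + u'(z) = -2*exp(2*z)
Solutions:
 u(z) = C1 - exp(2*z) + cos(2*z)/2


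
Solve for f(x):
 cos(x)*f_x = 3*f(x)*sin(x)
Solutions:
 f(x) = C1/cos(x)^3


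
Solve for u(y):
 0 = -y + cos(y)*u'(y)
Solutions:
 u(y) = C1 + Integral(y/cos(y), y)


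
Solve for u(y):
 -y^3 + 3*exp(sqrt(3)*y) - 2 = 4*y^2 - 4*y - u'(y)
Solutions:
 u(y) = C1 + y^4/4 + 4*y^3/3 - 2*y^2 + 2*y - sqrt(3)*exp(sqrt(3)*y)


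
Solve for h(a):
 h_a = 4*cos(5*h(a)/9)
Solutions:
 -4*a - 9*log(sin(5*h(a)/9) - 1)/10 + 9*log(sin(5*h(a)/9) + 1)/10 = C1


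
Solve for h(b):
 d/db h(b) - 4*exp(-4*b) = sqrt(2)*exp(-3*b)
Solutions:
 h(b) = C1 - sqrt(2)*exp(-3*b)/3 - exp(-4*b)


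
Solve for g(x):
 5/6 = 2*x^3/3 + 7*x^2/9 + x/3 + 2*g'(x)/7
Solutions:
 g(x) = C1 - 7*x^4/12 - 49*x^3/54 - 7*x^2/12 + 35*x/12


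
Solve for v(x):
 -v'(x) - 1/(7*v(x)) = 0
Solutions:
 v(x) = -sqrt(C1 - 14*x)/7
 v(x) = sqrt(C1 - 14*x)/7


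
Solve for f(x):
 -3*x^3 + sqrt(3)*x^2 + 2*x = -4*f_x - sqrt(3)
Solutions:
 f(x) = C1 + 3*x^4/16 - sqrt(3)*x^3/12 - x^2/4 - sqrt(3)*x/4


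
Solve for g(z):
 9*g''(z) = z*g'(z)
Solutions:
 g(z) = C1 + C2*erfi(sqrt(2)*z/6)


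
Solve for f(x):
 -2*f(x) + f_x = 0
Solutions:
 f(x) = C1*exp(2*x)


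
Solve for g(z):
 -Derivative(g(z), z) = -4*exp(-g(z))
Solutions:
 g(z) = log(C1 + 4*z)


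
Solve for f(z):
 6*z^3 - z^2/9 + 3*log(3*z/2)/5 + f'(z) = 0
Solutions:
 f(z) = C1 - 3*z^4/2 + z^3/27 - 3*z*log(z)/5 - 3*z*log(3)/5 + 3*z*log(2)/5 + 3*z/5


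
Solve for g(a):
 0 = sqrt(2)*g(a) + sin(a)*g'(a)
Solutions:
 g(a) = C1*(cos(a) + 1)^(sqrt(2)/2)/(cos(a) - 1)^(sqrt(2)/2)


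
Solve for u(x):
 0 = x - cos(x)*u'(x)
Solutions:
 u(x) = C1 + Integral(x/cos(x), x)


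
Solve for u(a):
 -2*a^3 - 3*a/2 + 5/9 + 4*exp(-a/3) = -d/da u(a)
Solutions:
 u(a) = C1 + a^4/2 + 3*a^2/4 - 5*a/9 + 12*exp(-a/3)


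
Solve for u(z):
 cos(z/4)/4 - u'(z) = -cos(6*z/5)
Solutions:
 u(z) = C1 + sin(z/4) + 5*sin(6*z/5)/6


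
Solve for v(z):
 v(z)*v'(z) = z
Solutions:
 v(z) = -sqrt(C1 + z^2)
 v(z) = sqrt(C1 + z^2)


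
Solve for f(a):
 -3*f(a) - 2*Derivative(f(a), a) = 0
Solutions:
 f(a) = C1*exp(-3*a/2)


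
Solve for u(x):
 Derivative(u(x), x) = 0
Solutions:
 u(x) = C1


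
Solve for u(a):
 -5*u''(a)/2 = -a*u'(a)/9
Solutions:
 u(a) = C1 + C2*erfi(sqrt(5)*a/15)


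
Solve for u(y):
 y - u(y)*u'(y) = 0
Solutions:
 u(y) = -sqrt(C1 + y^2)
 u(y) = sqrt(C1 + y^2)


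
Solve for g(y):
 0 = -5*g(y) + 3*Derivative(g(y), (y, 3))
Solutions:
 g(y) = C3*exp(3^(2/3)*5^(1/3)*y/3) + (C1*sin(3^(1/6)*5^(1/3)*y/2) + C2*cos(3^(1/6)*5^(1/3)*y/2))*exp(-3^(2/3)*5^(1/3)*y/6)


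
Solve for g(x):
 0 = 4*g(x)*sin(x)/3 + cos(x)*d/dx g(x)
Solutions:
 g(x) = C1*cos(x)^(4/3)


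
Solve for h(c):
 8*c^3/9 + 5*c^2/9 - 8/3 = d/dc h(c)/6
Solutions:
 h(c) = C1 + 4*c^4/3 + 10*c^3/9 - 16*c


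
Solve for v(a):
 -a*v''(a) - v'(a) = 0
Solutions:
 v(a) = C1 + C2*log(a)


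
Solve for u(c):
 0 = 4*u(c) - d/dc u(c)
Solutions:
 u(c) = C1*exp(4*c)


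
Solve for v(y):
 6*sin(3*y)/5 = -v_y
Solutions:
 v(y) = C1 + 2*cos(3*y)/5


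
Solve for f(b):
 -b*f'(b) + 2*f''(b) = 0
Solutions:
 f(b) = C1 + C2*erfi(b/2)


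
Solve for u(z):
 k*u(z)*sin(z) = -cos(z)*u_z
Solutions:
 u(z) = C1*exp(k*log(cos(z)))


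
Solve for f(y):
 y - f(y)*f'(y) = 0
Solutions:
 f(y) = -sqrt(C1 + y^2)
 f(y) = sqrt(C1 + y^2)


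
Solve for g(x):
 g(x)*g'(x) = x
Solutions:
 g(x) = -sqrt(C1 + x^2)
 g(x) = sqrt(C1 + x^2)


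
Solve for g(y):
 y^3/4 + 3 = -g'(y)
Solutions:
 g(y) = C1 - y^4/16 - 3*y


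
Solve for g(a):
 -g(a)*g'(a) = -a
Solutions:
 g(a) = -sqrt(C1 + a^2)
 g(a) = sqrt(C1 + a^2)


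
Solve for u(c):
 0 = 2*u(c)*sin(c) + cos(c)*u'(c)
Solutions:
 u(c) = C1*cos(c)^2


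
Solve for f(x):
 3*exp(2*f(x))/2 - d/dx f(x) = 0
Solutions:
 f(x) = log(-sqrt(-1/(C1 + 3*x)))
 f(x) = log(-1/(C1 + 3*x))/2


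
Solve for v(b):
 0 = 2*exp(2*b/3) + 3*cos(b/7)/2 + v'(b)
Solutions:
 v(b) = C1 - 3*exp(2*b/3) - 21*sin(b/7)/2


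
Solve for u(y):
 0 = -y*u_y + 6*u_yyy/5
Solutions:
 u(y) = C1 + Integral(C2*airyai(5^(1/3)*6^(2/3)*y/6) + C3*airybi(5^(1/3)*6^(2/3)*y/6), y)


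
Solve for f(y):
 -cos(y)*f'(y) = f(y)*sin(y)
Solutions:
 f(y) = C1*cos(y)


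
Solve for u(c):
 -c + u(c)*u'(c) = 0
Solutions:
 u(c) = -sqrt(C1 + c^2)
 u(c) = sqrt(C1 + c^2)


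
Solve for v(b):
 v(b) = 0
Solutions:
 v(b) = 0


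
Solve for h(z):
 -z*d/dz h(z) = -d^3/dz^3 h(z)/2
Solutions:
 h(z) = C1 + Integral(C2*airyai(2^(1/3)*z) + C3*airybi(2^(1/3)*z), z)


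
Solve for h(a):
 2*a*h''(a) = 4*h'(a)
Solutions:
 h(a) = C1 + C2*a^3


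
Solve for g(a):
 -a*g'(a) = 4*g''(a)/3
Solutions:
 g(a) = C1 + C2*erf(sqrt(6)*a/4)


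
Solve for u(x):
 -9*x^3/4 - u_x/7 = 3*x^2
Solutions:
 u(x) = C1 - 63*x^4/16 - 7*x^3


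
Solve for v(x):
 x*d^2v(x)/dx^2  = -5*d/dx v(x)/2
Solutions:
 v(x) = C1 + C2/x^(3/2)


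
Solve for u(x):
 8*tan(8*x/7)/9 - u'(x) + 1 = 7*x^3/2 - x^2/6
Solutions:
 u(x) = C1 - 7*x^4/8 + x^3/18 + x - 7*log(cos(8*x/7))/9


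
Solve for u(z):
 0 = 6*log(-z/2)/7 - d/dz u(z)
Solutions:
 u(z) = C1 + 6*z*log(-z)/7 + 6*z*(-1 - log(2))/7


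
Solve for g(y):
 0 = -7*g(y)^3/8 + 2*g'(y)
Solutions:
 g(y) = -2*sqrt(2)*sqrt(-1/(C1 + 7*y))
 g(y) = 2*sqrt(2)*sqrt(-1/(C1 + 7*y))


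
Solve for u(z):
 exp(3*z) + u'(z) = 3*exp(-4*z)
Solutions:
 u(z) = C1 - exp(3*z)/3 - 3*exp(-4*z)/4


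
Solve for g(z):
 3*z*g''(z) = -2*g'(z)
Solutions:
 g(z) = C1 + C2*z^(1/3)


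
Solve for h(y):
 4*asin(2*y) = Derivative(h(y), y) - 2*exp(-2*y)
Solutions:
 h(y) = C1 + 4*y*asin(2*y) + 2*sqrt(1 - 4*y^2) - exp(-2*y)


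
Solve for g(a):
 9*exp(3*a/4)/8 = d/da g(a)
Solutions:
 g(a) = C1 + 3*exp(3*a/4)/2


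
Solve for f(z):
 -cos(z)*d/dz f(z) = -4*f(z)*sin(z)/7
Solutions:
 f(z) = C1/cos(z)^(4/7)


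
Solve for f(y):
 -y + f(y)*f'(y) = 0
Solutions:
 f(y) = -sqrt(C1 + y^2)
 f(y) = sqrt(C1 + y^2)


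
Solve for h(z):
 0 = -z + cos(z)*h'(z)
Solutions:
 h(z) = C1 + Integral(z/cos(z), z)


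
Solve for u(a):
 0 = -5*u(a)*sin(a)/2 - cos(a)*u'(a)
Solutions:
 u(a) = C1*cos(a)^(5/2)


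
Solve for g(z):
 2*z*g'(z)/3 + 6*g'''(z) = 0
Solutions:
 g(z) = C1 + Integral(C2*airyai(-3^(1/3)*z/3) + C3*airybi(-3^(1/3)*z/3), z)


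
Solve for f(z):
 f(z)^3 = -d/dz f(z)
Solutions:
 f(z) = -sqrt(2)*sqrt(-1/(C1 - z))/2
 f(z) = sqrt(2)*sqrt(-1/(C1 - z))/2


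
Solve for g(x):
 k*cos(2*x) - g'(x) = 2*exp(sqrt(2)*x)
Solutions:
 g(x) = C1 + k*sin(2*x)/2 - sqrt(2)*exp(sqrt(2)*x)


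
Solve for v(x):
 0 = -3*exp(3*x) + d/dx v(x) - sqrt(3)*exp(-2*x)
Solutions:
 v(x) = C1 + exp(3*x) - sqrt(3)*exp(-2*x)/2


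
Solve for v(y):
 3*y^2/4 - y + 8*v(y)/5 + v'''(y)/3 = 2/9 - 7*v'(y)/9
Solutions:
 v(y) = C1*exp(5^(1/3)*y*(-35/(324 + sqrt(113551))^(1/3) + 5^(1/3)*(324 + sqrt(113551))^(1/3))/30)*sin(sqrt(3)*5^(1/3)*y*(35/(324 + sqrt(113551))^(1/3) + 5^(1/3)*(324 + sqrt(113551))^(1/3))/30) + C2*exp(5^(1/3)*y*(-35/(324 + sqrt(113551))^(1/3) + 5^(1/3)*(324 + sqrt(113551))^(1/3))/30)*cos(sqrt(3)*5^(1/3)*y*(35/(324 + sqrt(113551))^(1/3) + 5^(1/3)*(324 + sqrt(113551))^(1/3))/30) + C3*exp(-5^(1/3)*y*(-35/(324 + sqrt(113551))^(1/3) + 5^(1/3)*(324 + sqrt(113551))^(1/3))/15) - 15*y^2/32 + 415*y/384 - 10685/27648


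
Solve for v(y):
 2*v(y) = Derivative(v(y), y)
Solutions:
 v(y) = C1*exp(2*y)


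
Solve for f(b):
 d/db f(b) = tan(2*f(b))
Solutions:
 f(b) = -asin(C1*exp(2*b))/2 + pi/2
 f(b) = asin(C1*exp(2*b))/2


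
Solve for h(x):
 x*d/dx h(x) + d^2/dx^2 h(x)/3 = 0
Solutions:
 h(x) = C1 + C2*erf(sqrt(6)*x/2)


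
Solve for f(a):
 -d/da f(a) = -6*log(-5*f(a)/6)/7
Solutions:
 -7*Integral(1/(log(-_y) - log(6) + log(5)), (_y, f(a)))/6 = C1 - a


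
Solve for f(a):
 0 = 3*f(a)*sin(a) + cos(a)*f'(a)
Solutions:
 f(a) = C1*cos(a)^3


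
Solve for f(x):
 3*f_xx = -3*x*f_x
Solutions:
 f(x) = C1 + C2*erf(sqrt(2)*x/2)


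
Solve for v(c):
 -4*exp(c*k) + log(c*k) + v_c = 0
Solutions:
 v(c) = C1 - c*log(c*k) + c + Piecewise((4*exp(c*k)/k, Ne(k, 0)), (4*c, True))


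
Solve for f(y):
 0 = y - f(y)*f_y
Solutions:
 f(y) = -sqrt(C1 + y^2)
 f(y) = sqrt(C1 + y^2)


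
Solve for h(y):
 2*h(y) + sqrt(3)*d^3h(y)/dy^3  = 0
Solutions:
 h(y) = C3*exp(-2^(1/3)*3^(5/6)*y/3) + (C1*sin(6^(1/3)*y/2) + C2*cos(6^(1/3)*y/2))*exp(2^(1/3)*3^(5/6)*y/6)


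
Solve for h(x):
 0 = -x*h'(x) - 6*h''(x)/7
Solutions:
 h(x) = C1 + C2*erf(sqrt(21)*x/6)


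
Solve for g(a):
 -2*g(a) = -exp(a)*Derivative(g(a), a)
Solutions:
 g(a) = C1*exp(-2*exp(-a))


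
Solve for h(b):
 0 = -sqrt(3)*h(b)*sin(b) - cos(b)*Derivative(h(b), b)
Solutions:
 h(b) = C1*cos(b)^(sqrt(3))


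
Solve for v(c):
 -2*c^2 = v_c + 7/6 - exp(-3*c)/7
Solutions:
 v(c) = C1 - 2*c^3/3 - 7*c/6 - exp(-3*c)/21


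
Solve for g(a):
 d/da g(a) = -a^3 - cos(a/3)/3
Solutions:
 g(a) = C1 - a^4/4 - sin(a/3)


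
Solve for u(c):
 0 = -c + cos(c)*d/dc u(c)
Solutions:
 u(c) = C1 + Integral(c/cos(c), c)


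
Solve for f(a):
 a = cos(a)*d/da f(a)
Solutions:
 f(a) = C1 + Integral(a/cos(a), a)


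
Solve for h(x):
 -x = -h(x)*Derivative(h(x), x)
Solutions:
 h(x) = -sqrt(C1 + x^2)
 h(x) = sqrt(C1 + x^2)


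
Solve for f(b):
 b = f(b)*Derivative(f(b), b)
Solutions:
 f(b) = -sqrt(C1 + b^2)
 f(b) = sqrt(C1 + b^2)


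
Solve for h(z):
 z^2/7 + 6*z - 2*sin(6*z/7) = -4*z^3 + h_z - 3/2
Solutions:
 h(z) = C1 + z^4 + z^3/21 + 3*z^2 + 3*z/2 + 7*cos(6*z/7)/3


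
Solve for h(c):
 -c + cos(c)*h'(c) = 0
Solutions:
 h(c) = C1 + Integral(c/cos(c), c)


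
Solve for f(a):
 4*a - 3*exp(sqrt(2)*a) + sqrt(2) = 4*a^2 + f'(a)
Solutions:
 f(a) = C1 - 4*a^3/3 + 2*a^2 + sqrt(2)*a - 3*sqrt(2)*exp(sqrt(2)*a)/2


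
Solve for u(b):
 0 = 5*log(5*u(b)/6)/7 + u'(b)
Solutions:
 7*Integral(1/(log(_y) - log(6) + log(5)), (_y, u(b)))/5 = C1 - b


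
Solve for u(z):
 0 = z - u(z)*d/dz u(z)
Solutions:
 u(z) = -sqrt(C1 + z^2)
 u(z) = sqrt(C1 + z^2)


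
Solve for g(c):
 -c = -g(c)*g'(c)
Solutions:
 g(c) = -sqrt(C1 + c^2)
 g(c) = sqrt(C1 + c^2)


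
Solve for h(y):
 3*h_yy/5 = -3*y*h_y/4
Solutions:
 h(y) = C1 + C2*erf(sqrt(10)*y/4)


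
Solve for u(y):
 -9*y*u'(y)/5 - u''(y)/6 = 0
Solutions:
 u(y) = C1 + C2*erf(3*sqrt(15)*y/5)


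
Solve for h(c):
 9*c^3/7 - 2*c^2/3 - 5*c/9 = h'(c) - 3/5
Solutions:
 h(c) = C1 + 9*c^4/28 - 2*c^3/9 - 5*c^2/18 + 3*c/5


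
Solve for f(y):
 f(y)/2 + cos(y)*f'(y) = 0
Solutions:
 f(y) = C1*(sin(y) - 1)^(1/4)/(sin(y) + 1)^(1/4)


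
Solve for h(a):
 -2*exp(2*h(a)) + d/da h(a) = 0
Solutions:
 h(a) = log(-sqrt(-1/(C1 + 2*a))) - log(2)/2
 h(a) = log(-1/(C1 + 2*a))/2 - log(2)/2


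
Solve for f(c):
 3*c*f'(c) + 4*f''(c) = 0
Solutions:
 f(c) = C1 + C2*erf(sqrt(6)*c/4)


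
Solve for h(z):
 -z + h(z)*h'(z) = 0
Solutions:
 h(z) = -sqrt(C1 + z^2)
 h(z) = sqrt(C1 + z^2)


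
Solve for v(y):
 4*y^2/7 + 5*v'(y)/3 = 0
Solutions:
 v(y) = C1 - 4*y^3/35


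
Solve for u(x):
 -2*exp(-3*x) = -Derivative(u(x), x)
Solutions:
 u(x) = C1 - 2*exp(-3*x)/3


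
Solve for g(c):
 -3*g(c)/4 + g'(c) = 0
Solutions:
 g(c) = C1*exp(3*c/4)


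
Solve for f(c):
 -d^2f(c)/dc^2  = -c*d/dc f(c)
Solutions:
 f(c) = C1 + C2*erfi(sqrt(2)*c/2)


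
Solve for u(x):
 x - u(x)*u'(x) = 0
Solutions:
 u(x) = -sqrt(C1 + x^2)
 u(x) = sqrt(C1 + x^2)


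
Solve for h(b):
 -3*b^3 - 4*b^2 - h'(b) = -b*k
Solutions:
 h(b) = C1 - 3*b^4/4 - 4*b^3/3 + b^2*k/2


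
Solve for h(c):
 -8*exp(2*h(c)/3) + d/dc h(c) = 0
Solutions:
 h(c) = 3*log(-sqrt(-1/(C1 + 8*c))) - 3*log(2) + 3*log(6)/2
 h(c) = 3*log(-1/(C1 + 8*c))/2 - 3*log(2) + 3*log(6)/2


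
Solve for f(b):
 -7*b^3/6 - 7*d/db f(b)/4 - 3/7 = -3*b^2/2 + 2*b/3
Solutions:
 f(b) = C1 - b^4/6 + 2*b^3/7 - 4*b^2/21 - 12*b/49


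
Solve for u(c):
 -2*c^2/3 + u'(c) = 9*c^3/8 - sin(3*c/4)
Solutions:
 u(c) = C1 + 9*c^4/32 + 2*c^3/9 + 4*cos(3*c/4)/3


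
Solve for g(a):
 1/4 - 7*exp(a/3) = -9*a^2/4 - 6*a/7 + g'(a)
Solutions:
 g(a) = C1 + 3*a^3/4 + 3*a^2/7 + a/4 - 21*exp(a/3)


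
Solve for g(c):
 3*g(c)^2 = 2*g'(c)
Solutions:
 g(c) = -2/(C1 + 3*c)


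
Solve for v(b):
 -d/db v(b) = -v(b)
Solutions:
 v(b) = C1*exp(b)


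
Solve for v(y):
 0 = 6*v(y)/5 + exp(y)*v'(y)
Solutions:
 v(y) = C1*exp(6*exp(-y)/5)


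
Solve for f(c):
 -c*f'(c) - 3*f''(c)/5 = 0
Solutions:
 f(c) = C1 + C2*erf(sqrt(30)*c/6)


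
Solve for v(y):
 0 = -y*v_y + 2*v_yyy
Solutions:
 v(y) = C1 + Integral(C2*airyai(2^(2/3)*y/2) + C3*airybi(2^(2/3)*y/2), y)


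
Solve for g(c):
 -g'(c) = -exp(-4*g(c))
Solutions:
 g(c) = log(-I*(C1 + 4*c)^(1/4))
 g(c) = log(I*(C1 + 4*c)^(1/4))
 g(c) = log(-(C1 + 4*c)^(1/4))
 g(c) = log(C1 + 4*c)/4


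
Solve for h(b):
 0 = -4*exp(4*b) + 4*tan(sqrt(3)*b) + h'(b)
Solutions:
 h(b) = C1 + exp(4*b) + 4*sqrt(3)*log(cos(sqrt(3)*b))/3


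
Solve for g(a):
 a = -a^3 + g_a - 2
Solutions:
 g(a) = C1 + a^4/4 + a^2/2 + 2*a


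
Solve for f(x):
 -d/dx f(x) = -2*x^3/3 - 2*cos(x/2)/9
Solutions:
 f(x) = C1 + x^4/6 + 4*sin(x/2)/9


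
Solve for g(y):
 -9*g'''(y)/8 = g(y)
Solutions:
 g(y) = C3*exp(-2*3^(1/3)*y/3) + (C1*sin(3^(5/6)*y/3) + C2*cos(3^(5/6)*y/3))*exp(3^(1/3)*y/3)


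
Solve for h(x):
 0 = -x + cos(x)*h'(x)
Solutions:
 h(x) = C1 + Integral(x/cos(x), x)


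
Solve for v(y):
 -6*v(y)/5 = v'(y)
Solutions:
 v(y) = C1*exp(-6*y/5)


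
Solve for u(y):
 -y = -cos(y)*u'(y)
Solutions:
 u(y) = C1 + Integral(y/cos(y), y)


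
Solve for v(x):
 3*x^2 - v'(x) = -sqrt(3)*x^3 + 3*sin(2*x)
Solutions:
 v(x) = C1 + sqrt(3)*x^4/4 + x^3 + 3*cos(2*x)/2


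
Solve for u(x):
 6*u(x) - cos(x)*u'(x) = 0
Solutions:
 u(x) = C1*(sin(x)^3 + 3*sin(x)^2 + 3*sin(x) + 1)/(sin(x)^3 - 3*sin(x)^2 + 3*sin(x) - 1)


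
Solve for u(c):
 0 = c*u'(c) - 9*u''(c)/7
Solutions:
 u(c) = C1 + C2*erfi(sqrt(14)*c/6)


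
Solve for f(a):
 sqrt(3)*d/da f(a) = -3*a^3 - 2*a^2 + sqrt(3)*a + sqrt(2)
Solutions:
 f(a) = C1 - sqrt(3)*a^4/4 - 2*sqrt(3)*a^3/9 + a^2/2 + sqrt(6)*a/3


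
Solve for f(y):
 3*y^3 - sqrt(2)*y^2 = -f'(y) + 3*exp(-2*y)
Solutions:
 f(y) = C1 - 3*y^4/4 + sqrt(2)*y^3/3 - 3*exp(-2*y)/2


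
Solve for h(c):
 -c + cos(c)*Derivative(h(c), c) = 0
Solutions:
 h(c) = C1 + Integral(c/cos(c), c)


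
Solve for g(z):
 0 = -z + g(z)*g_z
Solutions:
 g(z) = -sqrt(C1 + z^2)
 g(z) = sqrt(C1 + z^2)


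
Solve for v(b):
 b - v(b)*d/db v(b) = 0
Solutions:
 v(b) = -sqrt(C1 + b^2)
 v(b) = sqrt(C1 + b^2)


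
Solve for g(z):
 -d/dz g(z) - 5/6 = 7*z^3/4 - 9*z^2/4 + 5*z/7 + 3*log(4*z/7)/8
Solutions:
 g(z) = C1 - 7*z^4/16 + 3*z^3/4 - 5*z^2/14 - 3*z*log(z)/8 - 3*z*log(2)/4 - 11*z/24 + 3*z*log(7)/8


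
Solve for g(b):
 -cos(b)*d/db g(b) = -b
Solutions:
 g(b) = C1 + Integral(b/cos(b), b)


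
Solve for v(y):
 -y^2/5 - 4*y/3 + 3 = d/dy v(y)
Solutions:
 v(y) = C1 - y^3/15 - 2*y^2/3 + 3*y


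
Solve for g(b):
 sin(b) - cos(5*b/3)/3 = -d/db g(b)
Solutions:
 g(b) = C1 + sin(5*b/3)/5 + cos(b)


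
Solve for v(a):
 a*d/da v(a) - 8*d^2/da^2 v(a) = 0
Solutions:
 v(a) = C1 + C2*erfi(a/4)


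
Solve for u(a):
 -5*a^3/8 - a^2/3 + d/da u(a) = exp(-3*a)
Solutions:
 u(a) = C1 + 5*a^4/32 + a^3/9 - exp(-3*a)/3


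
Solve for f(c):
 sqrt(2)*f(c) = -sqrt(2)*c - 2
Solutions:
 f(c) = -c - sqrt(2)


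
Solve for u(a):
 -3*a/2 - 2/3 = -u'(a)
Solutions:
 u(a) = C1 + 3*a^2/4 + 2*a/3


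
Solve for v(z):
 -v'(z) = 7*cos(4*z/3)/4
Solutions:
 v(z) = C1 - 21*sin(4*z/3)/16


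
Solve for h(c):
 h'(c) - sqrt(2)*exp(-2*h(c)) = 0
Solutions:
 h(c) = log(-sqrt(C1 + 2*sqrt(2)*c))
 h(c) = log(C1 + 2*sqrt(2)*c)/2
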